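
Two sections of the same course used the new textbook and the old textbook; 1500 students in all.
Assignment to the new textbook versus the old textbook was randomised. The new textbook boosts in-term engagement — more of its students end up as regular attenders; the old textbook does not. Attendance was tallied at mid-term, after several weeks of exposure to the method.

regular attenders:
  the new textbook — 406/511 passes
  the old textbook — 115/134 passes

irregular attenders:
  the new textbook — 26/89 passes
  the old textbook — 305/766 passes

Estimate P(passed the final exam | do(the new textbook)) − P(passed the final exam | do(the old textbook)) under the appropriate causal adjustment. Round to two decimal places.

Stratifying would compare teaching methods among students the teaching methods themselves sorted into mid-term attendance groups — a form of selection on an intermediate. The unconditioned pooled rates give the total causal effect.
The causal difference is the pooled difference: 0.720 − 0.467 = +0.253.

+0.25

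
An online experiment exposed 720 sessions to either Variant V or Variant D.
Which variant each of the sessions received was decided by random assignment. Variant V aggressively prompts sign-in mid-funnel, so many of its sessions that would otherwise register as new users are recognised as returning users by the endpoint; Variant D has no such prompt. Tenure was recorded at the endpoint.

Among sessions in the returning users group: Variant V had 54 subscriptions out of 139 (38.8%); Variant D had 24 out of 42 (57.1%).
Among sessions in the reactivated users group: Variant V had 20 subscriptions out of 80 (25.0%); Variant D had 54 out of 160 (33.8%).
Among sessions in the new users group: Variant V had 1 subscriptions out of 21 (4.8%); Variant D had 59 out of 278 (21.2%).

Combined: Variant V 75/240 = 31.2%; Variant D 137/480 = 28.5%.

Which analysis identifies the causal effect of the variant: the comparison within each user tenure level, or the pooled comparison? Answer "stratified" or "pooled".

Within every user tenure level Variant D has the higher rate, yet pooled Variant V does — Simpson's reversal.
User tenure is downstream of the variant. One should not condition on a consequence of treatment, so the overall rates are the right comparison.
Pooled: Variant V 31.2% vs Variant D 28.5%; Variant V is higher overall.

pooled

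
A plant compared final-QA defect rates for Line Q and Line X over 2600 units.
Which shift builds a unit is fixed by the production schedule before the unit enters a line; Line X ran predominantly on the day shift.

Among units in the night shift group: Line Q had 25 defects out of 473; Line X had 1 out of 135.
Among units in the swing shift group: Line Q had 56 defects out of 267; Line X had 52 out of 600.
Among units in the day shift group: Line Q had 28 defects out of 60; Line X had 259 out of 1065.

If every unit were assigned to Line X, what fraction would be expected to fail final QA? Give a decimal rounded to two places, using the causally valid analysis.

0.14

Nothing the line does changes shift; the imbalance is an allocation artefact. With shift also predicting the outcome, the pooled figure is confounded, and the within-stratum comparison is the causal one.
Standardising Line X to the population shift mix: 0.234·1/135 + 0.333·52/600 + 0.433·259/1065 = 0.136.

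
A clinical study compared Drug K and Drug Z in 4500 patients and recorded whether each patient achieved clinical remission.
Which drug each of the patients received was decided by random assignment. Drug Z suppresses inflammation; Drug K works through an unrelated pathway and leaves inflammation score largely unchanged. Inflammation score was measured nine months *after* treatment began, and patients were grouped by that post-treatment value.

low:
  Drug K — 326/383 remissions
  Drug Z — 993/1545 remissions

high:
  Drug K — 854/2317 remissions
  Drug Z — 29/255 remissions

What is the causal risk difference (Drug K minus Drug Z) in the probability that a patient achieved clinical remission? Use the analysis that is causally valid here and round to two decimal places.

The distribution of inflammation score is itself part of what the drug does — it is an intermediate outcome. Holding it fixed would remove that part of the effect; the total effect is the pooled difference.
The causal difference is the pooled difference: 0.437 − 0.568 = -0.131.

-0.13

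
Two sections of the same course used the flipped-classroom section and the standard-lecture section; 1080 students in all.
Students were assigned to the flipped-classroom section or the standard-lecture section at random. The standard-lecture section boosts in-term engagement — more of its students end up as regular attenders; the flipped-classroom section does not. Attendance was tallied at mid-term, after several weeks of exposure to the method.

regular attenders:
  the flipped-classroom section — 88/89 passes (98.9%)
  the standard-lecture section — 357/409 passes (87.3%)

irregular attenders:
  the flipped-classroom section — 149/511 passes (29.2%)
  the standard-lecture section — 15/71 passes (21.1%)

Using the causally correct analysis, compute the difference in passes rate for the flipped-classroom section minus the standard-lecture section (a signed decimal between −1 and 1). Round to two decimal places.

-0.38

Because the teaching method influences mid-term attendance, mid-term attendance is a post-treatment mediator, not a confounder. Stratifying on it would bias the estimate; the causal effect is the crude pooled difference.
The causal difference is the pooled difference: 0.395 − 0.775 = -0.380.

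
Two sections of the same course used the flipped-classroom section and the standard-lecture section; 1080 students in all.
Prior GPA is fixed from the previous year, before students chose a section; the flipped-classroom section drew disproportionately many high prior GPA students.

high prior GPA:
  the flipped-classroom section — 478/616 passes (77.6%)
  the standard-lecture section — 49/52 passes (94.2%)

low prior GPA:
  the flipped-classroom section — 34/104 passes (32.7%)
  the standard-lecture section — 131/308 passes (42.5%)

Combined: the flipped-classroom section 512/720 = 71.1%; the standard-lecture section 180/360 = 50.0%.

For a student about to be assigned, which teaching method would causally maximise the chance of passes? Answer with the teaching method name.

the standard-lecture section

Here prior GPA band is a common cause — it drives both which teaching method a case falls under and the outcome. The crude comparison mixes populations; the stratum-specific rates are the causally relevant ones.
Within each level — high prior GPA: 77.6% vs 94.2%; low prior GPA: 32.7% vs 42.5% — the standard-lecture section is higher every time.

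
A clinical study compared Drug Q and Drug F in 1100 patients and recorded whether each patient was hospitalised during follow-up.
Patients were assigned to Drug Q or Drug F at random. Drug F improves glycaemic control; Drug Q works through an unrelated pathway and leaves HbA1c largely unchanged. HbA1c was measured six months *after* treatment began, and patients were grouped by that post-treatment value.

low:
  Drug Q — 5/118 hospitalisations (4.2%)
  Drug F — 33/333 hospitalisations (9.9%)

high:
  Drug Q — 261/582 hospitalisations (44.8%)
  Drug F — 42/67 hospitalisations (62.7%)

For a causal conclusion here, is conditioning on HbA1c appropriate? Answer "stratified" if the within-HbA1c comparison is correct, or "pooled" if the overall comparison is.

The HbA1c-specific comparison favours Drug Q throughout, but the pooled figures favour Drug F. The question is whether to condition on HbA1c.
HbA1c here is a post-treatment variable shaped by the drug; conditioning on it would introduce bias rather than remove it. The overall comparison is the causal one.
Pooled: Drug Q 38.0% vs Drug F 18.8%; Drug F is lower overall.

pooled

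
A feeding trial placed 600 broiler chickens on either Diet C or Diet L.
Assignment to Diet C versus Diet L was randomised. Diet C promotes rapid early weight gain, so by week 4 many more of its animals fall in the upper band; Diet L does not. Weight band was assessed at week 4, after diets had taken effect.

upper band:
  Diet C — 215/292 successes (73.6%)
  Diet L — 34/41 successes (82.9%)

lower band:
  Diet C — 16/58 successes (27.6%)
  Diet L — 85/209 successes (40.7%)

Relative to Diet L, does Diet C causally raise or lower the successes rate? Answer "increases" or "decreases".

Within every week-4 weight band level Diet L has the higher rate, yet pooled Diet C does — Simpson's reversal.
Week-4 weight band is recorded after the diet and is itself shifted by it — it sits on the causal path from diet to outcome. Conditioning on a mediator would strip out part of the effect we want; the pooled comparison gives the total causal effect.
Pooled: Diet C 66.0% vs Diet L 47.6%; Diet C is higher overall.

increases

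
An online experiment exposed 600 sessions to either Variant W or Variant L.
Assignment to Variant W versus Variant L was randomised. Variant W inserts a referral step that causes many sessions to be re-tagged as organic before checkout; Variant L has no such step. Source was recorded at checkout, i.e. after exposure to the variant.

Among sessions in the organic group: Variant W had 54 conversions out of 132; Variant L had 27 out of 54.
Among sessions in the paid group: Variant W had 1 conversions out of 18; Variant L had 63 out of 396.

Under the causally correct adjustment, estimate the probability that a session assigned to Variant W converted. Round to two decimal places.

0.37

The traffic source-specific comparison favours Variant L throughout, but the pooled figures favour Variant W. The question is whether to condition on traffic source.
Traffic source is downstream of the variant. One should not condition on a consequence of treatment, so the overall rates are the right comparison.
So P(outcome | do(Variant W)) is just the pooled rate for Variant W: 55/150 = 0.367.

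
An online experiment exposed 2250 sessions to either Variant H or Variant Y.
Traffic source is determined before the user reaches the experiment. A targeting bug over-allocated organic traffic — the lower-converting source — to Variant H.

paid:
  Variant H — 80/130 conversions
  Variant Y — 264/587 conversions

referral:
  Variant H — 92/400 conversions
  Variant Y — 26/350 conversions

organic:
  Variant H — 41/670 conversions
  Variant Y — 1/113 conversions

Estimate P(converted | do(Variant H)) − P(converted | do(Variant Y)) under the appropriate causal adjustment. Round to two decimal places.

+0.12

Traffic source differs across variants for reasons unrelated to any effect of the variant itself, and it separately predicts the outcome — a classic confounder. We must compare within traffic source levels.
Adjusting over the population distribution of traffic source: 0.319·(0.615−0.450) + 0.333·(0.230−0.074) + 0.348·(0.061−0.009) = +0.123.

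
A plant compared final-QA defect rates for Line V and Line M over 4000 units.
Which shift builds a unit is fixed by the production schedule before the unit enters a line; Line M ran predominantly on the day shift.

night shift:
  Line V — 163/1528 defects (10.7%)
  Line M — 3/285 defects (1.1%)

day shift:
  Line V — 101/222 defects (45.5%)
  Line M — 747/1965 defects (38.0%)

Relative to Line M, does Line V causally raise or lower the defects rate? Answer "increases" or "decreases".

increases

The imbalance in shift arose from how units were allocated, not from anything the line did; and shift independently affects the outcome. The pooled gap is confounded — condition on shift.
Within each level — night shift: 10.7% vs 1.1%; day shift: 45.5% vs 38.0% — Line M is lower every time.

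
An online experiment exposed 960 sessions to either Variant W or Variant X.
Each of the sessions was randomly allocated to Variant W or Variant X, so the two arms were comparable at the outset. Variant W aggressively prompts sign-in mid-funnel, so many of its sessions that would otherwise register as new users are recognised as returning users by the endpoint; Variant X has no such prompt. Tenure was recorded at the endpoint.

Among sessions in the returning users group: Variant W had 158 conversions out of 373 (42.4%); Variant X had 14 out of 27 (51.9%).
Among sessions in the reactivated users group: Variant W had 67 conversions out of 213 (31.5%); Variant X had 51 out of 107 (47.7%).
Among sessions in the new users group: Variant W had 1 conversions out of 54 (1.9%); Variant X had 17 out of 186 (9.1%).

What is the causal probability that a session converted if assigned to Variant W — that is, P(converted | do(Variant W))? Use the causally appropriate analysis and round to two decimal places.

User tenure lies on the pathway variant → user tenure → outcome, so adjusting for it blocks the indirect effect. For the total causal effect of variant, use the unadjusted pooled rates.
So P(outcome | do(Variant W)) is just the pooled rate for Variant W: 226/640 = 0.353.

0.35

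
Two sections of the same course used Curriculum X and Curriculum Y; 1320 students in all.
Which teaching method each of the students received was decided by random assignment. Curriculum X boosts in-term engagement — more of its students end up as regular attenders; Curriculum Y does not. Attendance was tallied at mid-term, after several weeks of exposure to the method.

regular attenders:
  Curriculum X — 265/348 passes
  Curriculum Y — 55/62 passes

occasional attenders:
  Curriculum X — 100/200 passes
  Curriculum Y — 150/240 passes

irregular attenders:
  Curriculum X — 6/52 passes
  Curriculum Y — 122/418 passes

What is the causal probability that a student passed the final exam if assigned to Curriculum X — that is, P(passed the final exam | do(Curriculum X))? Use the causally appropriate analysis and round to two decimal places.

Within every mid-term attendance level Curriculum Y has the higher rate, yet pooled Curriculum X does — Simpson's reversal.
Mid-term attendance is downstream of the teaching method. One should not condition on a consequence of treatment, so the overall rates are the right comparison.
So P(outcome | do(Curriculum X)) is just the pooled rate for Curriculum X: 371/600 = 0.618.

0.62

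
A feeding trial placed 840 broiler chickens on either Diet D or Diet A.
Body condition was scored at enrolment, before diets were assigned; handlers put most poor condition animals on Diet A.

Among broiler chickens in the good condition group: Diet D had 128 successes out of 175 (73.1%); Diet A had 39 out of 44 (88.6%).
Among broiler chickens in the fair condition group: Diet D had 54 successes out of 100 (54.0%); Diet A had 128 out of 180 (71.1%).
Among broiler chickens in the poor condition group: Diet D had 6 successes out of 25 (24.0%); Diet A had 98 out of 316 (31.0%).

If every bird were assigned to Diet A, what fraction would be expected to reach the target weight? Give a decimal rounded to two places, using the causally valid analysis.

0.59

Starting body condition differs across diets for reasons unrelated to any effect of the diet itself, and it separately predicts the outcome — a classic confounder. We must compare within starting body condition levels.
Standardising Diet A to the population starting body condition mix: 0.261·39/44 + 0.333·128/180 + 0.406·98/316 = 0.594.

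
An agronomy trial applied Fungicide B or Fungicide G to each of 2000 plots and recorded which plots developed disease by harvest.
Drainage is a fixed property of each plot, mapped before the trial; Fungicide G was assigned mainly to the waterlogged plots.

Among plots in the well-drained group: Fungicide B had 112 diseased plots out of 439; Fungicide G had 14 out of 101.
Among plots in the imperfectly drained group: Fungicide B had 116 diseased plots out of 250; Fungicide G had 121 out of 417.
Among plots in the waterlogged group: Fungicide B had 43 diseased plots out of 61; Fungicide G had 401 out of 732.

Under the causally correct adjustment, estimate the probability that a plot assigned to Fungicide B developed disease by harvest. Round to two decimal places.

0.50

Fungicide G is lower inside every field drainage stratum but Fungicide B is lower in aggregate. Whether to stratify depends on how field drainage relates to the fungicide.
The imbalance in field drainage arose from how plots were allocated, not from anything the fungicide did; and field drainage independently affects the outcome. The pooled gap is confounded — condition on field drainage.
Standardising Fungicide B to the population field drainage mix: 0.270·112/439 + 0.334·116/250 + 0.397·43/61 = 0.503.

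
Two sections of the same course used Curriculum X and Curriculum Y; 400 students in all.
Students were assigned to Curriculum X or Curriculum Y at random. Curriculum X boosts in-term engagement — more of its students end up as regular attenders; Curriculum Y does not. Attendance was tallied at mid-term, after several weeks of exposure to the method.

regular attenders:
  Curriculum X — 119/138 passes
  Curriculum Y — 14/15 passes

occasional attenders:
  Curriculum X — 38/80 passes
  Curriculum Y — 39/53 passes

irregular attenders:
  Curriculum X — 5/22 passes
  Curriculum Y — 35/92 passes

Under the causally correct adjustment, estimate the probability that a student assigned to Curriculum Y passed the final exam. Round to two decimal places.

Curriculum Y is higher inside every mid-term attendance stratum but Curriculum X is higher in aggregate. Whether to stratify depends on how mid-term attendance relates to the teaching method.
Mid-term attendance here is a post-treatment variable shaped by the teaching method; conditioning on it would introduce bias rather than remove it. The overall comparison is the causal one.
So P(outcome | do(Curriculum Y)) is just the pooled rate for Curriculum Y: 88/160 = 0.550.

0.55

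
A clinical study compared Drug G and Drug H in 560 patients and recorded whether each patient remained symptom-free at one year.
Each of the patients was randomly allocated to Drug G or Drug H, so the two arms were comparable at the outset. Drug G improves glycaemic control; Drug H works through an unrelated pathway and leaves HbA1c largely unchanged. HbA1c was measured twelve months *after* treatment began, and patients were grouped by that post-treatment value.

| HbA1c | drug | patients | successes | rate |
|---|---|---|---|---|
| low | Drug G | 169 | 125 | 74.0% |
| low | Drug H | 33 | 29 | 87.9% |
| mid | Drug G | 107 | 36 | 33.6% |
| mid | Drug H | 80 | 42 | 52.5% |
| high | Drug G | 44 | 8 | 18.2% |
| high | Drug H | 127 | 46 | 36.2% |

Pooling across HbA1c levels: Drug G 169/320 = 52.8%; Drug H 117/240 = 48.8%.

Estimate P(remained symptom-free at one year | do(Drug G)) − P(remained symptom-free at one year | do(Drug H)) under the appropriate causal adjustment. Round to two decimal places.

+0.04

The HbA1c-specific comparison favours Drug H throughout, but the pooled figures favour Drug G. The question is whether to condition on HbA1c.
The distribution of HbA1c is itself part of what the drug does — it is an intermediate outcome. Holding it fixed would remove that part of the effect; the total effect is the pooled difference.
The causal difference is the pooled difference: 0.528 − 0.487 = +0.041.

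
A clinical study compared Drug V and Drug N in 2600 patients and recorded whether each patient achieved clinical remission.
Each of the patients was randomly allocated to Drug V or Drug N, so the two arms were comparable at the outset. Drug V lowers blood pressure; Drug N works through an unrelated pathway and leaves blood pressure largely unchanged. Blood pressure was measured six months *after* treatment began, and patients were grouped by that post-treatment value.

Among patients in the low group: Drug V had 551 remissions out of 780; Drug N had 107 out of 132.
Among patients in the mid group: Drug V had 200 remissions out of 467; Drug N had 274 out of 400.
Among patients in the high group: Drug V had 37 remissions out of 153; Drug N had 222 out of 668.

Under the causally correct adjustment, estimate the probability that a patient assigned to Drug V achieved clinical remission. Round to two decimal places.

The stratified and pooled comparisons disagree (Drug N wins within each blood pressure; Drug V wins overall), so the answer turns on the causal role of blood pressure.
Blood pressure here is a post-treatment variable shaped by the drug; conditioning on it would introduce bias rather than remove it. The overall comparison is the causal one.
So P(outcome | do(Drug V)) is just the pooled rate for Drug V: 788/1400 = 0.563.

0.56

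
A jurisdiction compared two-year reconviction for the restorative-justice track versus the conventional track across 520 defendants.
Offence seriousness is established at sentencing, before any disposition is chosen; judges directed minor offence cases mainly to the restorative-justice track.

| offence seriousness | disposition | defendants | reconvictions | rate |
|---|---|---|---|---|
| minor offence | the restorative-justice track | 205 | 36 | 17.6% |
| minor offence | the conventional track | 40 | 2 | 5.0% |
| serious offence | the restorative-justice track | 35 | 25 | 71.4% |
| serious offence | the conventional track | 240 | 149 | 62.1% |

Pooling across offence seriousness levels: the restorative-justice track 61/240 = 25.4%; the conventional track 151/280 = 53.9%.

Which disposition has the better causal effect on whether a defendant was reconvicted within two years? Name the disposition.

Offence seriousness is set before the disposition has any effect — it is not caused by the disposition — and it independently drives the outcome. That makes it a confounder, so the causal comparison is within offence seriousness levels.
Within each level — minor offence: 17.6% vs 5.0%; serious offence: 71.4% vs 62.1% — the conventional track is lower every time.

the conventional track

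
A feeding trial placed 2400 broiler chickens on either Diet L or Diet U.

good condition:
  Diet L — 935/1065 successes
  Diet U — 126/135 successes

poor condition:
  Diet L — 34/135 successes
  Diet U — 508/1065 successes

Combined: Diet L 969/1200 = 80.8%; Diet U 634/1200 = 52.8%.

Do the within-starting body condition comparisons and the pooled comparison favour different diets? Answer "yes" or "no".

Within each starting body condition level (good condition 87.8% vs 93.3%; poor condition 25.2% vs 47.7%), Diet U has the higher rate every time. Pooled: 80.8% vs 52.8% — Diet L has the higher rate overall. The two comparisons disagree.

yes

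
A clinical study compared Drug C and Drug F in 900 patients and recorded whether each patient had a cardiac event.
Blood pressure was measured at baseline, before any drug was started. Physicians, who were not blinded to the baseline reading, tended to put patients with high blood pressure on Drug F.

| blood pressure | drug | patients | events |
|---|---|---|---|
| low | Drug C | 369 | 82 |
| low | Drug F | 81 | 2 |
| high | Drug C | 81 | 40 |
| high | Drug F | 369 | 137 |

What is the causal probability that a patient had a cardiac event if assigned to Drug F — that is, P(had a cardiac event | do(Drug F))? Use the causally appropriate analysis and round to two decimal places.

0.20

Here blood pressure is a common cause — it drives both which drug a case falls under and the outcome. The crude comparison mixes populations; the stratum-specific rates are the causally relevant ones.
Standardising Drug F to the population blood pressure mix: 0.500·2/81 + 0.500·137/369 = 0.198.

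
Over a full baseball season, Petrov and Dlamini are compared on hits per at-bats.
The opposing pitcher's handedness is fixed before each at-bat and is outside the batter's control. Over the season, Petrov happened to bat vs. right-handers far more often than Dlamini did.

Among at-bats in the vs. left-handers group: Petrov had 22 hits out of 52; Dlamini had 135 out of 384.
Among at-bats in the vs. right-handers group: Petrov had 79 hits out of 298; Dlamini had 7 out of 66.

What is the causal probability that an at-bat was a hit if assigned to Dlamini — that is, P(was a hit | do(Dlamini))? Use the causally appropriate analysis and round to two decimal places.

0.24

Within every pitcher handedness level Petrov has the higher rate, yet pooled Dlamini does — Simpson's reversal.
Since pitcher handedness is a pre-existing factor (not a product of the player) and it affects the outcome on its own, it is a confounder. The stratified rates, not the pooled rate, identify the causal effect.
Standardising Dlamini to the population pitcher handedness mix: 0.545·135/384 + 0.455·7/66 = 0.240.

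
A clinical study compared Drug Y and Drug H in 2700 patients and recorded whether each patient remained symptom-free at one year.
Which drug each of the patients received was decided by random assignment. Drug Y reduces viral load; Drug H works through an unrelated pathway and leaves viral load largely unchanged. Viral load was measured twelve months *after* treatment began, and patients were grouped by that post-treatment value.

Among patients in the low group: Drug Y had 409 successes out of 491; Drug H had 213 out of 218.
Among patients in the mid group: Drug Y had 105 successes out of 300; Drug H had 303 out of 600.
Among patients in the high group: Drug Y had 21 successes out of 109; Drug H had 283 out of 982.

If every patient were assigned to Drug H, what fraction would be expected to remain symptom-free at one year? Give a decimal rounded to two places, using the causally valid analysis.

Stratifying would compare drugs among patients the drugs themselves sorted into viral load groups — a form of selection on an intermediate. The unconditioned pooled rates give the total causal effect.
So P(outcome | do(Drug H)) is just the pooled rate for Drug H: 799/1800 = 0.444.

0.44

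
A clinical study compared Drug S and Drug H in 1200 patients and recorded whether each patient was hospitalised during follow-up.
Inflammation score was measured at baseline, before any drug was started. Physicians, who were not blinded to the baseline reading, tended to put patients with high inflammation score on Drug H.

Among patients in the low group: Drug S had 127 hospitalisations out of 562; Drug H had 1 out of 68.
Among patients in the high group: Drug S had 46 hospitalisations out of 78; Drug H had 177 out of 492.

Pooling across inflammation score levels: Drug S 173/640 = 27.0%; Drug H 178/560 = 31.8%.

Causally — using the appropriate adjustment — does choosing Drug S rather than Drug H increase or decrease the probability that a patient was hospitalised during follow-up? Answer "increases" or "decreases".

The imbalance in inflammation score arose from how patients were allocated, not from anything the drug did; and inflammation score independently affects the outcome. The pooled gap is confounded — condition on inflammation score.
Within each level — low: 22.6% vs 1.5%; high: 59.0% vs 36.0% — Drug H is lower every time.

increases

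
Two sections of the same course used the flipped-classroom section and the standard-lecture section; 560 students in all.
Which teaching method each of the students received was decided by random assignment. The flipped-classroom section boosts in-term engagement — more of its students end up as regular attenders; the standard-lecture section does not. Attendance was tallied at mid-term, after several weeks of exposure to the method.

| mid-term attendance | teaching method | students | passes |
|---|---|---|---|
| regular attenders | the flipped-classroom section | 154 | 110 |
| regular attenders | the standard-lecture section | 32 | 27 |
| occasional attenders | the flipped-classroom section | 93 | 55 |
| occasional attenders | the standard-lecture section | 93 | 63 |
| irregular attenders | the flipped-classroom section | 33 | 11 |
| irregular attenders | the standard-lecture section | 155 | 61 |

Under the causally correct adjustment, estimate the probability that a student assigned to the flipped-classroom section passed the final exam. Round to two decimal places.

Within every mid-term attendance level the standard-lecture section has the higher rate, yet pooled the flipped-classroom section does — Simpson's reversal.
Mid-term attendance here is a post-treatment variable shaped by the teaching method; conditioning on it would introduce bias rather than remove it. The overall comparison is the causal one.
So P(outcome | do(the flipped-classroom section)) is just the pooled rate for the flipped-classroom section: 176/280 = 0.629.

0.63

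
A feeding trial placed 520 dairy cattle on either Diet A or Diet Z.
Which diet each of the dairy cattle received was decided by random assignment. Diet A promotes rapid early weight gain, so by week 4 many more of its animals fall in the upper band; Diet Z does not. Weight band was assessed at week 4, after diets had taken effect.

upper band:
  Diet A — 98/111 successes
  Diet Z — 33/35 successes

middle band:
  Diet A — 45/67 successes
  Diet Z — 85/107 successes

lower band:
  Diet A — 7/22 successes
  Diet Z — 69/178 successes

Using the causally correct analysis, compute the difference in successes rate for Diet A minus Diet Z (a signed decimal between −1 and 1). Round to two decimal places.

+0.17

Week-4 weight band is downstream of the diet. One should not condition on a consequence of treatment, so the overall rates are the right comparison.
The causal difference is the pooled difference: 0.750 − 0.584 = +0.166.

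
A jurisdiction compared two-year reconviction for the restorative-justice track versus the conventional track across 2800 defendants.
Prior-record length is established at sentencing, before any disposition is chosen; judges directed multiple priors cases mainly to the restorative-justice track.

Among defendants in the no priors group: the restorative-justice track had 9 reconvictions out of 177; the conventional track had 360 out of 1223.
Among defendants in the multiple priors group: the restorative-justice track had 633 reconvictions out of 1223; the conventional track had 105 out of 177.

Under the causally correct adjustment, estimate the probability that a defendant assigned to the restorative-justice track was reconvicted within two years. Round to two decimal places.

The prior-record length-specific comparison favours the restorative-justice track throughout, but the pooled figures favour the conventional track. The question is whether to condition on prior-record length.
Prior-record length satisfies the back-door criterion: it is not a descendant of the disposition, and it blocks the spurious path from disposition to outcome. Adjusting for it (i.e., using the within-prior-record length rates) gives the causal effect.
Standardising the restorative-justice track to the population prior-record length mix: 0.500·9/177 + 0.500·633/1223 = 0.284.

0.28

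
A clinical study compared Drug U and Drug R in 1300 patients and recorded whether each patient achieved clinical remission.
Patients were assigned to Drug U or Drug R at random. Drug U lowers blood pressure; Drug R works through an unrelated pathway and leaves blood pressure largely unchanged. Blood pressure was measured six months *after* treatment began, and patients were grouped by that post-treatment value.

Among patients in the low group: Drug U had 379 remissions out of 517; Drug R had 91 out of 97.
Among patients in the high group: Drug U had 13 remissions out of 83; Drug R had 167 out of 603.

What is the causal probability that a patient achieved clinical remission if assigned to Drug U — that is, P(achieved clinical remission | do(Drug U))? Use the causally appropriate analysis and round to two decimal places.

0.65

Because the drug influences blood pressure, blood pressure is a post-treatment mediator, not a confounder. Stratifying on it would bias the estimate; the causal effect is the crude pooled difference.
So P(outcome | do(Drug U)) is just the pooled rate for Drug U: 392/600 = 0.653.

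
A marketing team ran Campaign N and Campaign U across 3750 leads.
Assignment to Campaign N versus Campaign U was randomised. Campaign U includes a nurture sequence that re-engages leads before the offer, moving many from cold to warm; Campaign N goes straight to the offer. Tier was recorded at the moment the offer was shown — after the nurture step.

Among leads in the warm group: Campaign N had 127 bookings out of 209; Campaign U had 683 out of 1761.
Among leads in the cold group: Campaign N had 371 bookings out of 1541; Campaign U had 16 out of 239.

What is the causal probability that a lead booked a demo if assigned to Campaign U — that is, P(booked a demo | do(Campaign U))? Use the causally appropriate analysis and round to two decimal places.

0.35

Engagement tier lies on the pathway campaign → engagement tier → outcome, so adjusting for it blocks the indirect effect. For the total causal effect of campaign, use the unadjusted pooled rates.
So P(outcome | do(Campaign U)) is just the pooled rate for Campaign U: 699/2000 = 0.349.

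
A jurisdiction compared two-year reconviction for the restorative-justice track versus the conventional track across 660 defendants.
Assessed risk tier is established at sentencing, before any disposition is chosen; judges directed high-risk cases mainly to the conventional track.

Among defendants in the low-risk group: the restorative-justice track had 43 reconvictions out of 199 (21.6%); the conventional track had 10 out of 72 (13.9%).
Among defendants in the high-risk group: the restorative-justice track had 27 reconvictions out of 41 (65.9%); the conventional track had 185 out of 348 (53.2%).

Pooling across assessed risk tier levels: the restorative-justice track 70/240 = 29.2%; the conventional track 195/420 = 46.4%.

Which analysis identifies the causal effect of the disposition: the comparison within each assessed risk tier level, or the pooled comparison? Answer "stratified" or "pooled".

Within every assessed risk tier level the conventional track has the lower rate, yet pooled the restorative-justice track does — Simpson's reversal.
The imbalance in assessed risk tier arose from how defendants were allocated, not from anything the disposition did; and assessed risk tier independently affects the outcome. The pooled gap is confounded — condition on assessed risk tier.
Within each level — low-risk: 21.6% vs 13.9%; high-risk: 65.9% vs 53.2% — the conventional track is lower every time.

stratified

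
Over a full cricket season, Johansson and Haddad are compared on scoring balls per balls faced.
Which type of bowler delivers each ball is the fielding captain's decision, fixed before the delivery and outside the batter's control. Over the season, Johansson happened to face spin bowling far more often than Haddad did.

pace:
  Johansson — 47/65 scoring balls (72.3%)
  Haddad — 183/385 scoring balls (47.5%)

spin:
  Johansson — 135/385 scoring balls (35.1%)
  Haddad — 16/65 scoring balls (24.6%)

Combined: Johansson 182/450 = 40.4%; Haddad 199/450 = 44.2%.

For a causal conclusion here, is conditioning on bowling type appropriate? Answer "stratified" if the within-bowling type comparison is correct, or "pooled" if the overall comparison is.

The imbalance in bowling type arose from how balls faced were allocated, not from anything the player did; and bowling type independently affects the outcome. The pooled gap is confounded — condition on bowling type.
Within each level — pace: 72.3% vs 47.5%; spin: 35.1% vs 24.6% — Johansson is higher every time.

stratified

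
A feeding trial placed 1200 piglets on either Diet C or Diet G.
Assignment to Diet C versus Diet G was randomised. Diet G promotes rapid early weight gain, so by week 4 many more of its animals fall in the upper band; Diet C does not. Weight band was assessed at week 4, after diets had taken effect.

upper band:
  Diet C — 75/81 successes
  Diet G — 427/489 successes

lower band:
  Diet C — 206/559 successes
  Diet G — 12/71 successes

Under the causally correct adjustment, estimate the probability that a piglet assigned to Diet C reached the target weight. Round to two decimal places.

0.44

Week-4 weight band here is a post-treatment variable shaped by the diet; conditioning on it would introduce bias rather than remove it. The overall comparison is the causal one.
So P(outcome | do(Diet C)) is just the pooled rate for Diet C: 281/640 = 0.439.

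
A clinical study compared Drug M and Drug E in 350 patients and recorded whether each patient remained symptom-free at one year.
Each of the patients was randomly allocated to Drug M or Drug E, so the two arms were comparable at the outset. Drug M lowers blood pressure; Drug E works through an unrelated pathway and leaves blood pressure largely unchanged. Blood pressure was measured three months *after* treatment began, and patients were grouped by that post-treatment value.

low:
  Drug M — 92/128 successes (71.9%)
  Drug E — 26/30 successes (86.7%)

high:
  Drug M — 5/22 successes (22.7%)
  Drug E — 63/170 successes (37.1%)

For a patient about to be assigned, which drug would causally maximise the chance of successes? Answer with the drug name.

Blood pressure is downstream of the drug. One should not condition on a consequence of treatment, so the overall rates are the right comparison.
Pooled: Drug M 64.7% vs Drug E 44.5%; Drug M is higher overall.

Drug M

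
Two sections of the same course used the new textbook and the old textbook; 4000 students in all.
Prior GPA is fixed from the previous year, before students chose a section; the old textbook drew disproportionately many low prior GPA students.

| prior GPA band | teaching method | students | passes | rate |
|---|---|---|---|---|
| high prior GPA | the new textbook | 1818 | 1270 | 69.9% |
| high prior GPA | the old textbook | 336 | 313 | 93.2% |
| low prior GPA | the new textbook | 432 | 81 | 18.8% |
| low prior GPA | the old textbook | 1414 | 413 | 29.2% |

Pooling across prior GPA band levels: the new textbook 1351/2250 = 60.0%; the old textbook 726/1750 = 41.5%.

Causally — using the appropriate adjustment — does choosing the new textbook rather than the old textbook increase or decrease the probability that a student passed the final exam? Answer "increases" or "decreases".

the old textbook is higher inside every prior GPA band stratum but the new textbook is higher in aggregate. Whether to stratify depends on how prior GPA band relates to the teaching method.
Prior GPA band is set before the teaching method has any effect — it is not caused by the teaching method — and it independently drives the outcome. That makes it a confounder, so the causal comparison is within prior GPA band levels.
Within each level — high prior GPA: 69.9% vs 93.2%; low prior GPA: 18.8% vs 29.2% — the old textbook is higher every time.

decreases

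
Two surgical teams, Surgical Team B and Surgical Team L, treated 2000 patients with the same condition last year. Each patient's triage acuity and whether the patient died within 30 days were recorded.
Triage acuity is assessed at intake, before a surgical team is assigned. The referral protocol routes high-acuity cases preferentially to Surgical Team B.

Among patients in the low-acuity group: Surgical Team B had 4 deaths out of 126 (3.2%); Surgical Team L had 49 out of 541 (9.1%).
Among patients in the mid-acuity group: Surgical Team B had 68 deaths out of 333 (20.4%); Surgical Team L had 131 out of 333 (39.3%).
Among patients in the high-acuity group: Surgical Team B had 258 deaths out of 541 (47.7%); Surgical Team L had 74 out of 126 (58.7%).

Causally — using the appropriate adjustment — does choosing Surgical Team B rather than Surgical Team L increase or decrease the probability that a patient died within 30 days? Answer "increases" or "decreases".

decreases

The triage acuity-specific comparison favours Surgical Team B throughout, but the pooled figures favour Surgical Team L. The question is whether to condition on triage acuity.
Triage acuity is set before the surgical team has any effect — it is not caused by the surgical team — and it independently drives the outcome. That makes it a confounder, so the causal comparison is within triage acuity levels.
Within each level — low-acuity: 3.2% vs 9.1%; mid-acuity: 20.4% vs 39.3%; high-acuity: 47.7% vs 58.7% — Surgical Team B is lower every time.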